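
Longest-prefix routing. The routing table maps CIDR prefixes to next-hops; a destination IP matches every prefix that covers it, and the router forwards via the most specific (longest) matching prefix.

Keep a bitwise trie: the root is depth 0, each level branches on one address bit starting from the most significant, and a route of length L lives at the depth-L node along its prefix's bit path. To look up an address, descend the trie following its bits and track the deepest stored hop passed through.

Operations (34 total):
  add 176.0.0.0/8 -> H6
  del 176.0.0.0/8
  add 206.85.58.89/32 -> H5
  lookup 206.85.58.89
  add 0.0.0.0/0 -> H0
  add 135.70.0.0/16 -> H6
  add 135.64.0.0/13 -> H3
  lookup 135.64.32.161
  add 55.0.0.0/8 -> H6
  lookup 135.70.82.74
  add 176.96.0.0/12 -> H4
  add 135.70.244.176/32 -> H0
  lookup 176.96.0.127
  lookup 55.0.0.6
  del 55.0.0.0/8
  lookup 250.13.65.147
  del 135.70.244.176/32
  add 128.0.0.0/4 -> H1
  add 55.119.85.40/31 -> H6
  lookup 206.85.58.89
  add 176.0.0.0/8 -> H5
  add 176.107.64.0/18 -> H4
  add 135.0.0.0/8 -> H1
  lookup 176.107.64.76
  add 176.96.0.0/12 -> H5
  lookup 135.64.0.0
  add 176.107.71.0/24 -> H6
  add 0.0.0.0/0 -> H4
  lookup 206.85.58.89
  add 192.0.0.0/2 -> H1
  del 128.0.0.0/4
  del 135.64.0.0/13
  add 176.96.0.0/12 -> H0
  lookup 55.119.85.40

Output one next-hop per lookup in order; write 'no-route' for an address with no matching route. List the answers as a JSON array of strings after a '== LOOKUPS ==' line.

Apply in order:
  add 176.0.0.0/8 -> H6 at depth 8
  del 176.0.0.0/8 (clear depth 8)
  add 206.85.58.89/32 -> H5 at depth 32
  Q 206.85.58.89: descend 11001110010101010011101001011001 ; hops seen [H5] ; pick H5
  add 0.0.0.0/0 -> H0 at depth 0
  add 135.70.0.0/16 -> H6 at depth 16
  add 135.64.0.0/13 -> H3 at depth 13
  Q 135.64.32.161: descend 1000011101000 ; hops seen [H0,H3] ; pick H3
  add 55.0.0.0/8 -> H6 at depth 8
  Q 135.70.82.74: descend 1000011101000110 ; hops seen [H0,H3,H6] ; pick H6
  add 176.96.0.0/12 -> H4 at depth 12
  add 135.70.244.176/32 -> H0 at depth 32
  Q 176.96.0.127: descend 101100000110 ; hops seen [H0,H4] ; pick H4
  Q 55.0.0.6: descend 00110111 ; hops seen [H0,H6] ; pick H6
  del 55.0.0.0/8 (clear depth 8)
  Q 250.13.65.147: descend 11 ; hops seen [H0] ; pick H0
  del 135.70.244.176/32 (clear depth 32)
  add 128.0.0.0/4 -> H1 at depth 4
  add 55.119.85.40/31 -> H6 at depth 31
  Q 206.85.58.89: descend 11001110010101010011101001011001 ; hops seen [H0,H5] ; pick H5
  add 176.0.0.0/8 -> H5 at depth 8
  add 176.107.64.0/18 -> H4 at depth 18
  add 135.0.0.0/8 -> H1 at depth 8
  Q 176.107.64.76: descend 101100000110101101 ; hops seen [H0,H5,H4,H4] ; pick H4
  add 176.96.0.0/12 -> H5 at depth 12
  Q 135.64.0.0: descend 1000011101000 ; hops seen [H0,H1,H1,H3] ; pick H3
  add 176.107.71.0/24 -> H6 at depth 24
  add 0.0.0.0/0 -> H4 at depth 0
  Q 206.85.58.89: descend 11001110010101010011101001011001 ; hops seen [H4,H5] ; pick H5
  add 192.0.0.0/2 -> H1 at depth 2
  del 128.0.0.0/4 (clear depth 4)
  del 135.64.0.0/13 (clear depth 13)
  add 176.96.0.0/12 -> H0 at depth 12
  Q 55.119.85.40: descend 0011011101110111010101010010100 ; hops seen [H4,H6] ; pick H6

== LOOKUPS ==
["H5","H3","H6","H4","H6","H0","H5","H4","H3","H5","H6"]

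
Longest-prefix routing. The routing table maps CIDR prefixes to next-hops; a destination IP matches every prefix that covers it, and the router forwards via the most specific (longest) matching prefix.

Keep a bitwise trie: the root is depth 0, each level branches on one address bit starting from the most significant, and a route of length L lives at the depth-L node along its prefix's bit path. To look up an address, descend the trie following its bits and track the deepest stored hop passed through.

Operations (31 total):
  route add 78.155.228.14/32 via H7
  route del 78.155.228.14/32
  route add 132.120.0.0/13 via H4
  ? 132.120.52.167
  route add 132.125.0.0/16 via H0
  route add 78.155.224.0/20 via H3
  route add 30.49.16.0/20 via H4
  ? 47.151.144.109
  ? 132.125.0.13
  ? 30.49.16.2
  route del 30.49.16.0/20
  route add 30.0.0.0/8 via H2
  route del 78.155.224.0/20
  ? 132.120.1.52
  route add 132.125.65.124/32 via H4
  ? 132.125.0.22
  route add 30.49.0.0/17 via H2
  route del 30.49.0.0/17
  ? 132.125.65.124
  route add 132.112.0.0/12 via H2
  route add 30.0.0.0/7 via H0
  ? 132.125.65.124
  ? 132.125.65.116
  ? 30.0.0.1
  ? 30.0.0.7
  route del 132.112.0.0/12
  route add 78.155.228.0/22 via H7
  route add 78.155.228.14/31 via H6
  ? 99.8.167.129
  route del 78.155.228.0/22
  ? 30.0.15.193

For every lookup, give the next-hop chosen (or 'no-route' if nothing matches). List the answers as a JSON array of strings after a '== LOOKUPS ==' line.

Apply in order:
  + 78.155.228.14/32 (H7) depth=32
  del 78.155.228.14/32 (clear depth 32)
  + 132.120.0.0/13 (H4) depth=13
  lookup 132.120.52.167: bits 1000010001111 walk d0:-→d1:-→d2:-→d3:-→d4:-→d5:-→d6:-→d7:-→d8:-→d9:-→d10:-→d11:-→d12:-→d13:H4 -> H4
  + 132.125.0.0/16 (H0) depth=16
  + 78.155.224.0/20 (H3) depth=20
  + 30.49.16.0/20 (H4) depth=20
  lookup 47.151.144.109: bits 00 walk d0:-→d1:-→d2:- -> no-route
  lookup 132.125.0.13: bits 1000010001111101 walk d0:-→d1:-→d2:-→d3:-→d4:-→d5:-→d6:-→d7:-→d8:-→d9:-→d10:-→d11:-→d12:-→d13:H4→d14:-→d15:-→d16:H0 -> H0
  lookup 30.49.16.2: bits 00011110001100010001 walk d0:-→d1:-→d2:-→d3:-→d4:-→d5:-→d6:-→d7:-→d8:-→d9:-→d10:-→d11:-→d12:-→d13:-→d14:-→d15:-→d16:-→d17:-→d18:-→d19:-→d20:H4 -> H4
  del 30.49.16.0/20 (clear depth 20)
  + 30.0.0.0/8 (H2) depth=8
  del 78.155.224.0/20 (clear depth 20)
  lookup 132.120.1.52: bits 1000010001111 walk d0:-→d1:-→d2:-→d3:-→d4:-→d5:-→d6:-→d7:-→d8:-→d9:-→d10:-→d11:-→d12:-→d13:H4 -> H4
  + 132.125.65.124/32 (H4) depth=32
  lookup 132.125.0.22: bits 10000100011111010 walk d0:-→d1:-→d2:-→d3:-→d4:-→d5:-→d6:-→d7:-→d8:-→d9:-→d10:-→d11:-→d12:-→d13:H4→d14:-→d15:-→d16:H0→d17:- -> H0
  + 30.49.0.0/17 (H2) depth=17
  del 30.49.0.0/17 (clear depth 17)
  lookup 132.125.65.124: bits 10000100011111010100000101111100 walk d0:-→d1:-→d2:-→d3:-→d4:-→d5:-→d6:-→d7:-→d8:-→d9:-→d10:-→d11:-→d12:-→d13:H4→d14:-→d15:-→d16:H0→d17:-→d18:-→d19:-→d20:-→d21:-→d22:-→d23:-→d24:-→d25:-→d26:-→d27:-→d28:-→d29:-→d30:-→d31:-→d32:H4 -> H4
  + 132.112.0.0/12 (H2) depth=12
  + 30.0.0.0/7 (H0) depth=7
  lookup 132.125.65.124: bits 10000100011111010100000101111100 walk d0:-→d1:-→d2:-→d3:-→d4:-→d5:-→d6:-→d7:-→d8:-→d9:-→d10:-→d11:-→d12:H2→d13:H4→d14:-→d15:-→d16:H0→d17:-→d18:-→d19:-→d20:-→d21:-→d22:-→d23:-→d24:-→d25:-→d26:-→d27:-→d28:-→d29:-→d30:-→d31:-→d32:H4 -> H4
  lookup 132.125.65.116: bits 1000010001111101010000010111 walk d0:-→d1:-→d2:-→d3:-→d4:-→d5:-→d6:-→d7:-→d8:-→d9:-→d10:-→d11:-→d12:H2→d13:H4→d14:-→d15:-→d16:H0→d17:-→d18:-→d19:-→d20:-→d21:-→d22:-→d23:-→d24:-→d25:-→d26:-→d27:-→d28:- -> H0
  lookup 30.0.0.1: bits 0001111000 walk d0:-→d1:-→d2:-→d3:-→d4:-→d5:-→d6:-→d7:H0→d8:H2→d9:-→d10:- -> H2
  lookup 30.0.0.7: bits 0001111000 walk d0:-→d1:-→d2:-→d3:-→d4:-→d5:-→d6:-→d7:H0→d8:H2→d9:-→d10:- -> H2
  del 132.112.0.0/12 (clear depth 12)
  + 78.155.228.0/22 (H7) depth=22
  + 78.155.228.14/31 (H6) depth=31
  lookup 99.8.167.129: bits 01 walk d0:-→d1:-→d2:- -> no-route
  del 78.155.228.0/22 (clear depth 22)
  lookup 30.0.15.193: bits 0001111000 walk d0:-→d1:-→d2:-→d3:-→d4:-→d5:-→d6:-→d7:H0→d8:H2→d9:-→d10:- -> H2

== LOOKUPS ==
["H4","no-route","H0","H4","H4","H0","H4","H4","H0","H2","H2","no-route","H2"]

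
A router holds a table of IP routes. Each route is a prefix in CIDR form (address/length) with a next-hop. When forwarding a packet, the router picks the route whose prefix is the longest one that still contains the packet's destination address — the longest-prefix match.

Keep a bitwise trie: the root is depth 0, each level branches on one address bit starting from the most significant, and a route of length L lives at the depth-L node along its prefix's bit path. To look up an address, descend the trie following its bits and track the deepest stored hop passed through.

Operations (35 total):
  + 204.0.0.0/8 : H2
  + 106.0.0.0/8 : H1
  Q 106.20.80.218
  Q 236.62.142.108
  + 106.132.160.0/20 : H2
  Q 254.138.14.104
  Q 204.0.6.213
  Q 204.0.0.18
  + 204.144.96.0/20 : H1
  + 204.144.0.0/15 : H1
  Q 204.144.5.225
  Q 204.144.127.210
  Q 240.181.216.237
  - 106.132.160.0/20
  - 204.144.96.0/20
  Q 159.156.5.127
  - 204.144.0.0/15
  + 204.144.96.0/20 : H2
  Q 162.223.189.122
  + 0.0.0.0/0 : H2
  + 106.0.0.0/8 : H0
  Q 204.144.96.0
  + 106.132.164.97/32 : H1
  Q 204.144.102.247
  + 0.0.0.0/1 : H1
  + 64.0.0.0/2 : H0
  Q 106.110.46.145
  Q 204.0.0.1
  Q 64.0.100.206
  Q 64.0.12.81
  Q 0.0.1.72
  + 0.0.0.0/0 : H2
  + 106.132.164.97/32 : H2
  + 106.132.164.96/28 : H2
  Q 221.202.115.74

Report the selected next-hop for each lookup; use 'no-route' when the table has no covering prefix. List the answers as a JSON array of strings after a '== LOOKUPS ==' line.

Process each operation:
  + 204.0.0.0/8 (H2) depth=8
  + 106.0.0.0/8 (H1) depth=8
  ? 106.20.80.218  path d0:-→d1:-→d2:-→d3:-→d4:-→d5:-→d6:-→d7:-→d8:H1  best=H1
  ? 236.62.142.108  path d0:-→d1:-→d2:-  best=no-route
  + 106.132.160.0/20 (H2) depth=20
  ? 254.138.14.104  path d0:-→d1:-→d2:-  best=no-route
  ? 204.0.6.213  path d0:-→d1:-→d2:-→d3:-→d4:-→d5:-→d6:-→d7:-→d8:H2  best=H2
  ? 204.0.0.18  path d0:-→d1:-→d2:-→d3:-→d4:-→d5:-→d6:-→d7:-→d8:H2  best=H2
  + 204.144.96.0/20 (H1) depth=20
  + 204.144.0.0/15 (H1) depth=15
  ? 204.144.5.225  path d0:-→d1:-→d2:-→d3:-→d4:-→d5:-→d6:-→d7:-→d8:H2→d9:-→d10:-→d11:-→d12:-→d13:-→d14:-→d15:H1→d16:-→d17:-  best=H1
  ? 204.144.127.210  path d0:-→d1:-→d2:-→d3:-→d4:-→d5:-→d6:-→d7:-→d8:H2→d9:-→d10:-→d11:-→d12:-→d13:-→d14:-→d15:H1→d16:-→d17:-→d18:-→d19:-  best=H1
  ? 240.181.216.237  path d0:-→d1:-→d2:-  best=no-route
  del 106.132.160.0/20 (clear depth 20)
  del 204.144.96.0/20 (clear depth 20)
  ? 159.156.5.127  path d0:-→d1:-  best=no-route
  del 204.144.0.0/15 (clear depth 15)
  + 204.144.96.0/20 (H2) depth=20
  ? 162.223.189.122  path d0:-→d1:-  best=no-route
  + 0.0.0.0/0 (H2) depth=0
  + 106.0.0.0/8 (H0) depth=8
  ? 204.144.96.0  path d0:H2→d1:-→d2:-→d3:-→d4:-→d5:-→d6:-→d7:-→d8:H2→d9:-→d10:-→d11:-→d12:-→d13:-→d14:-→d15:-→d16:-→d17:-→d18:-→d19:-→d20:H2  best=H2
  + 106.132.164.97/32 (H1) depth=32
  ? 204.144.102.247  path d0:H2→d1:-→d2:-→d3:-→d4:-→d5:-→d6:-→d7:-→d8:H2→d9:-→d10:-→d11:-→d12:-→d13:-→d14:-→d15:-→d16:-→d17:-→d18:-→d19:-→d20:H2  best=H2
  + 0.0.0.0/1 (H1) depth=1
  + 64.0.0.0/2 (H0) depth=2
  ? 106.110.46.145  path d0:H2→d1:H1→d2:H0→d3:-→d4:-→d5:-→d6:-→d7:-→d8:H0  best=H0
  ? 204.0.0.1  path d0:H2→d1:-→d2:-→d3:-→d4:-→d5:-→d6:-→d7:-→d8:H2  best=H2
  ? 64.0.100.206  path d0:H2→d1:H1→d2:H0  best=H0
  ? 64.0.12.81  path d0:H2→d1:H1→d2:H0  best=H0
  ? 0.0.1.72  path d0:H2→d1:H1  best=H1
  + 0.0.0.0/0 (H2) depth=0
  + 106.132.164.97/32 (H2) depth=32
  + 106.132.164.96/28 (H2) depth=28
  ? 221.202.115.74  path d0:H2→d1:-→d2:-→d3:-  best=H2

== LOOKUPS ==
["H1","no-route","no-route","H2","H2","H1","H1","no-route","no-route","no-route","H2","H2","H0","H2","H0","H0","H1","H2"]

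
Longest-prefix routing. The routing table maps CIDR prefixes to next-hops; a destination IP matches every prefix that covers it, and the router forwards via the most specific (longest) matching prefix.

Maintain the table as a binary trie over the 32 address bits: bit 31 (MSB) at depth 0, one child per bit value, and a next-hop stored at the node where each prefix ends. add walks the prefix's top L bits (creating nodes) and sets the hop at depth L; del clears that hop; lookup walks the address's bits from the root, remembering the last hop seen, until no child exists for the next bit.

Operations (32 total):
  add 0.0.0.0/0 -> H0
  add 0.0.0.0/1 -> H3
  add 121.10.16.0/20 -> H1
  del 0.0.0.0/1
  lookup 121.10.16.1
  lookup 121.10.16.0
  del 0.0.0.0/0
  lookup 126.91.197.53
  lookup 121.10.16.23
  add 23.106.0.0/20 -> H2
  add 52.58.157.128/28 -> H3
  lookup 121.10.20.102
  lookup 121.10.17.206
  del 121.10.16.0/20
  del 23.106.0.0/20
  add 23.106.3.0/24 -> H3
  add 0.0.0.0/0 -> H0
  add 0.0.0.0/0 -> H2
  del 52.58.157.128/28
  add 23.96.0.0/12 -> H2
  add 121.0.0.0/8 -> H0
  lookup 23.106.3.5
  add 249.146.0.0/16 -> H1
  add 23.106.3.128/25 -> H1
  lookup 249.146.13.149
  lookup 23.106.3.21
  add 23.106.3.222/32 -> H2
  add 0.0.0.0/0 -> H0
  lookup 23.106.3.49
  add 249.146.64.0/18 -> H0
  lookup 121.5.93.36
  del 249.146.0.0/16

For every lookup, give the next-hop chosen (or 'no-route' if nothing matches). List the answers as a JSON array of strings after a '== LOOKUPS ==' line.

Trace:
  + 0.0.0.0/0 (H0) depth=0
  + 0.0.0.0/1 (H3) depth=1
  + 121.10.16.0/20 (H1) depth=20
  - 0.0.0.0/1 clear@1
  ? 121.10.16.1  path d0:H0→d1:-→d2:-→d3:-→d4:-→d5:-→d6:-→d7:-→d8:-→d9:-→d10:-→d11:-→d12:-→d13:-→d14:-→d15:-→d16:-→d17:-→d18:-→d19:-→d20:H1  best=H1
  ? 121.10.16.0  path d0:H0→d1:-→d2:-→d3:-→d4:-→d5:-→d6:-→d7:-→d8:-→d9:-→d10:-→d11:-→d12:-→d13:-→d14:-→d15:-→d16:-→d17:-→d18:-→d19:-→d20:H1  best=H1
  - 0.0.0.0/0 clear@0
  ? 126.91.197.53  path d0:-→d1:-→d2:-→d3:-→d4:-→d5:-  best=no-route
  ? 121.10.16.23  path d0:-→d1:-→d2:-→d3:-→d4:-→d5:-→d6:-→d7:-→d8:-→d9:-→d10:-→d11:-→d12:-→d13:-→d14:-→d15:-→d16:-→d17:-→d18:-→d19:-→d20:H1  best=H1
  + 23.106.0.0/20 (H2) depth=20
  + 52.58.157.128/28 (H3) depth=28
  ? 121.10.20.102  path d0:-→d1:-→d2:-→d3:-→d4:-→d5:-→d6:-→d7:-→d8:-→d9:-→d10:-→d11:-→d12:-→d13:-→d14:-→d15:-→d16:-→d17:-→d18:-→d19:-→d20:H1  best=H1
  ? 121.10.17.206  path d0:-→d1:-→d2:-→d3:-→d4:-→d5:-→d6:-→d7:-→d8:-→d9:-→d10:-→d11:-→d12:-→d13:-→d14:-→d15:-→d16:-→d17:-→d18:-→d19:-→d20:H1  best=H1
  - 121.10.16.0/20 clear@20
  - 23.106.0.0/20 clear@20
  + 23.106.3.0/24 (H3) depth=24
  + 0.0.0.0/0 (H0) depth=0
  + 0.0.0.0/0 (H2) depth=0
  - 52.58.157.128/28 clear@28
  + 23.96.0.0/12 (H2) depth=12
  + 121.0.0.0/8 (H0) depth=8
  ? 23.106.3.5  path d0:H2→d1:-→d2:-→d3:-→d4:-→d5:-→d6:-→d7:-→d8:-→d9:-→d10:-→d11:-→d12:H2→d13:-→d14:-→d15:-→d16:-→d17:-→d18:-→d19:-→d20:-→d21:-→d22:-→d23:-→d24:H3  best=H3
  + 249.146.0.0/16 (H1) depth=16
  + 23.106.3.128/25 (H1) depth=25
  ? 249.146.13.149  path d0:H2→d1:-→d2:-→d3:-→d4:-→d5:-→d6:-→d7:-→d8:-→d9:-→d10:-→d11:-→d12:-→d13:-→d14:-→d15:-→d16:H1  best=H1
  ? 23.106.3.21  path d0:H2→d1:-→d2:-→d3:-→d4:-→d5:-→d6:-→d7:-→d8:-→d9:-→d10:-→d11:-→d12:H2→d13:-→d14:-→d15:-→d16:-→d17:-→d18:-→d19:-→d20:-→d21:-→d22:-→d23:-→d24:H3  best=H3
  + 23.106.3.222/32 (H2) depth=32
  + 0.0.0.0/0 (H0) depth=0
  ? 23.106.3.49  path d0:H0→d1:-→d2:-→d3:-→d4:-→d5:-→d6:-→d7:-→d8:-→d9:-→d10:-→d11:-→d12:H2→d13:-→d14:-→d15:-→d16:-→d17:-→d18:-→d19:-→d20:-→d21:-→d22:-→d23:-→d24:H3  best=H3
  + 249.146.64.0/18 (H0) depth=18
  ? 121.5.93.36  path d0:H0→d1:-→d2:-→d3:-→d4:-→d5:-→d6:-→d7:-→d8:H0→d9:-→d10:-→d11:-→d12:-  best=H0
  - 249.146.0.0/16 clear@16

== LOOKUPS ==
["H1","H1","no-route","H1","H1","H1","H3","H1","H3","H3","H0"]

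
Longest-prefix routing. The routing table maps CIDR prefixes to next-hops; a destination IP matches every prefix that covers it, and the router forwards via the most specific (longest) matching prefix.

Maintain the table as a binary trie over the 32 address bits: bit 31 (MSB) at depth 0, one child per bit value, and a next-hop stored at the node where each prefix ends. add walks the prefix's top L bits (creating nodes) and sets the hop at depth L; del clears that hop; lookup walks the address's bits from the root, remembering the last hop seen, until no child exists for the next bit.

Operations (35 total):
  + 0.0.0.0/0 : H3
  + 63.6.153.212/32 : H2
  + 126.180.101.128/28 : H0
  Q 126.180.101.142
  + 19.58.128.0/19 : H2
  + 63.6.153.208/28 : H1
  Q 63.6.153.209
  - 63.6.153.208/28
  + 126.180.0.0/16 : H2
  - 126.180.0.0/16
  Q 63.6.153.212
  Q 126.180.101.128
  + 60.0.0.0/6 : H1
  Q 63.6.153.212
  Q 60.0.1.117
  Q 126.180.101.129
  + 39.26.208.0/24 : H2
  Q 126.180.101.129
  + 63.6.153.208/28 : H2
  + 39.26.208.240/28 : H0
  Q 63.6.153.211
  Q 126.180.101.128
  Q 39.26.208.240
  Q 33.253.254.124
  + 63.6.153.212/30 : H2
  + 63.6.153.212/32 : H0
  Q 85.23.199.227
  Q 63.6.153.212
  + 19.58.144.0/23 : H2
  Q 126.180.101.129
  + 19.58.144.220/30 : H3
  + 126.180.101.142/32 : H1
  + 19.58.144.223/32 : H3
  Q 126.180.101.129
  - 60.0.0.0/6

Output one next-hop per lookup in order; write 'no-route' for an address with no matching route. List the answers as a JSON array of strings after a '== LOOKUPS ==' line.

Apply in order:
  add 0.0.0.0/0 -> H3 at depth 0
  add 63.6.153.212/32 -> H2 at depth 32
  add 126.180.101.128/28 -> H0 at depth 28
  Q 126.180.101.142: descend 0111111010110100011001011000 ; hops seen [H3,H0] ; pick H0
  add 19.58.128.0/19 -> H2 at depth 19
  add 63.6.153.208/28 -> H1 at depth 28
  Q 63.6.153.209: descend 00111111000001101001100111010 ; hops seen [H3,H1] ; pick H1
  del 63.6.153.208/28 (clear depth 28)
  add 126.180.0.0/16 -> H2 at depth 16
  del 126.180.0.0/16 (clear depth 16)
  Q 63.6.153.212: descend 00111111000001101001100111010100 ; hops seen [H3,H2] ; pick H2
  Q 126.180.101.128: descend 0111111010110100011001011000 ; hops seen [H3,H0] ; pick H0
  add 60.0.0.0/6 -> H1 at depth 6
  Q 63.6.153.212: descend 00111111000001101001100111010100 ; hops seen [H3,H1,H2] ; pick H2
  Q 60.0.1.117: descend 001111 ; hops seen [H3,H1] ; pick H1
  Q 126.180.101.129: descend 0111111010110100011001011000 ; hops seen [H3,H0] ; pick H0
  add 39.26.208.0/24 -> H2 at depth 24
  Q 126.180.101.129: descend 0111111010110100011001011000 ; hops seen [H3,H0] ; pick H0
  add 63.6.153.208/28 -> H2 at depth 28
  add 39.26.208.240/28 -> H0 at depth 28
  Q 63.6.153.211: descend 00111111000001101001100111010 ; hops seen [H3,H1,H2] ; pick H2
  Q 126.180.101.128: descend 0111111010110100011001011000 ; hops seen [H3,H0] ; pick H0
  Q 39.26.208.240: descend 0010011100011010110100001111 ; hops seen [H3,H2,H0] ; pick H0
  Q 33.253.254.124: descend 00100 ; hops seen [H3] ; pick H3
  add 63.6.153.212/30 -> H2 at depth 30
  add 63.6.153.212/32 -> H0 at depth 32
  Q 85.23.199.227: descend 01 ; hops seen [H3] ; pick H3
  Q 63.6.153.212: descend 00111111000001101001100111010100 ; hops seen [H3,H1,H2,H2,H0] ; pick H0
  add 19.58.144.0/23 -> H2 at depth 23
  Q 126.180.101.129: descend 0111111010110100011001011000 ; hops seen [H3,H0] ; pick H0
  add 19.58.144.220/30 -> H3 at depth 30
  add 126.180.101.142/32 -> H1 at depth 32
  add 19.58.144.223/32 -> H3 at depth 32
  Q 126.180.101.129: descend 0111111010110100011001011000 ; hops seen [H3,H0] ; pick H0
  del 60.0.0.0/6 (clear depth 6)

== LOOKUPS ==
["H0","H1","H2","H0","H2","H1","H0","H0","H2","H0","H0","H3","H3","H0","H0","H0"]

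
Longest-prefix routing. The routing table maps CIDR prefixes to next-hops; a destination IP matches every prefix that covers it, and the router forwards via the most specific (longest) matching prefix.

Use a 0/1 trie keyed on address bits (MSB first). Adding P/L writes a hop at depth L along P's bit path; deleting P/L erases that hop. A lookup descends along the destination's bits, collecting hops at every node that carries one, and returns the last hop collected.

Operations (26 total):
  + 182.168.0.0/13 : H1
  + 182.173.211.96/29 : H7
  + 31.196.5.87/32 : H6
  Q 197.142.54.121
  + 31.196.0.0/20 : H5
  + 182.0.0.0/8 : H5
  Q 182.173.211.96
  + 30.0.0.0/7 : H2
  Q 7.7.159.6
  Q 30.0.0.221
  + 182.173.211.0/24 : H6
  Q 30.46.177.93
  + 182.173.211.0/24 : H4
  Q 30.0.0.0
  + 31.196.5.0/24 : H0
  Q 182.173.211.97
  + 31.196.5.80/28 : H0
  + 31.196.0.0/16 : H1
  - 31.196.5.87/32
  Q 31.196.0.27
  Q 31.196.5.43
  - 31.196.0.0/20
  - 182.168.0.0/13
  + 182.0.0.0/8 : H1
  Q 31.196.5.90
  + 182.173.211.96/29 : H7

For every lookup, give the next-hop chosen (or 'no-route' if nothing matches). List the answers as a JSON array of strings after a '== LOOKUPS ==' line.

Apply in order:
  + 182.168.0.0/13 (H1) depth=13
  + 182.173.211.96/29 (H7) depth=29
  + 31.196.5.87/32 (H6) depth=32
  lookup 197.142.54.121: bits 1 walk d0:-→d1:- -> no-route
  + 31.196.0.0/20 (H5) depth=20
  + 182.0.0.0/8 (H5) depth=8
  lookup 182.173.211.96: bits 10110110101011011101001101100 walk d0:-→d1:-→d2:-→d3:-→d4:-→d5:-→d6:-→d7:-→d8:H5→d9:-→d10:-→d11:-→d12:-→d13:H1→d14:-→d15:-→d16:-→d17:-→d18:-→d19:-→d20:-→d21:-→d22:-→d23:-→d24:-→d25:-→d26:-→d27:-→d28:-→d29:H7 -> H7
  + 30.0.0.0/7 (H2) depth=7
  lookup 7.7.159.6: bits 000 walk d0:-→d1:-→d2:-→d3:- -> no-route
  lookup 30.0.0.221: bits 0001111 walk d0:-→d1:-→d2:-→d3:-→d4:-→d5:-→d6:-→d7:H2 -> H2
  + 182.173.211.0/24 (H6) depth=24
  lookup 30.46.177.93: bits 0001111 walk d0:-→d1:-→d2:-→d3:-→d4:-→d5:-→d6:-→d7:H2 -> H2
  + 182.173.211.0/24 (H4) depth=24
  lookup 30.0.0.0: bits 0001111 walk d0:-→d1:-→d2:-→d3:-→d4:-→d5:-→d6:-→d7:H2 -> H2
  + 31.196.5.0/24 (H0) depth=24
  lookup 182.173.211.97: bits 10110110101011011101001101100 walk d0:-→d1:-→d2:-→d3:-→d4:-→d5:-→d6:-→d7:-→d8:H5→d9:-→d10:-→d11:-→d12:-→d13:H1→d14:-→d15:-→d16:-→d17:-→d18:-→d19:-→d20:-→d21:-→d22:-→d23:-→d24:H4→d25:-→d26:-→d27:-→d28:-→d29:H7 -> H7
  + 31.196.5.80/28 (H0) depth=28
  + 31.196.0.0/16 (H1) depth=16
  - 31.196.5.87/32 clear@32
  lookup 31.196.0.27: bits 000111111100010000000 walk d0:-→d1:-→d2:-→d3:-→d4:-→d5:-→d6:-→d7:H2→d8:-→d9:-→d10:-→d11:-→d12:-→d13:-→d14:-→d15:-→d16:H1→d17:-→d18:-→d19:-→d20:H5→d21:- -> H5
  lookup 31.196.5.43: bits 0001111111000100000001010 walk d0:-→d1:-→d2:-→d3:-→d4:-→d5:-→d6:-→d7:H2→d8:-→d9:-→d10:-→d11:-→d12:-→d13:-→d14:-→d15:-→d16:H1→d17:-→d18:-→d19:-→d20:H5→d21:-→d22:-→d23:-→d24:H0→d25:- -> H0
  - 31.196.0.0/20 clear@20
  - 182.168.0.0/13 clear@13
  + 182.0.0.0/8 (H1) depth=8
  lookup 31.196.5.90: bits 0001111111000100000001010101 walk d0:-→d1:-→d2:-→d3:-→d4:-→d5:-→d6:-→d7:H2→d8:-→d9:-→d10:-→d11:-→d12:-→d13:-→d14:-→d15:-→d16:H1→d17:-→d18:-→d19:-→d20:-→d21:-→d22:-→d23:-→d24:H0→d25:-→d26:-→d27:-→d28:H0 -> H0
  + 182.173.211.96/29 (H7) depth=29

== LOOKUPS ==
["no-route","H7","no-route","H2","H2","H2","H7","H5","H0","H0"]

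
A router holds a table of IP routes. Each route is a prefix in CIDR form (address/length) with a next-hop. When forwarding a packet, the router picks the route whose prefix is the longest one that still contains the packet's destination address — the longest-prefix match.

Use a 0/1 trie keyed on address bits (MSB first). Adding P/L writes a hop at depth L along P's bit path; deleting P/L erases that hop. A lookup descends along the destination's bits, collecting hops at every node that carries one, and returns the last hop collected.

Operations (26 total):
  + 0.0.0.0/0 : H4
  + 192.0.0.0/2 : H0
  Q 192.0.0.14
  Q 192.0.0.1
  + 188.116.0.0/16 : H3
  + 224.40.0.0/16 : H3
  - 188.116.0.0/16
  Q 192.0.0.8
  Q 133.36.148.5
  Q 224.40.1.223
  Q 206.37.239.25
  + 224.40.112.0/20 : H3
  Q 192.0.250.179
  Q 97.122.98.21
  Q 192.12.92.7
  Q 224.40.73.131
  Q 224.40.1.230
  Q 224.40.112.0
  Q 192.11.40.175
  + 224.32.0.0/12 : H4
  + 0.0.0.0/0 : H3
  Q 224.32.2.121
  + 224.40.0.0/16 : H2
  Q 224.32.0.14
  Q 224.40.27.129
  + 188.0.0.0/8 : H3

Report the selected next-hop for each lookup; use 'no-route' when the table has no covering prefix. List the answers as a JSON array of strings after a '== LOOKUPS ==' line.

Apply in order:
  add 0.0.0.0/0 -> H4 at depth 0
  add 192.0.0.0/2 -> H0 at depth 2
  ? 192.0.0.14  path d0:H4→d1:-→d2:H0  best=H0
  ? 192.0.0.1  path d0:H4→d1:-→d2:H0  best=H0
  add 188.116.0.0/16 -> H3 at depth 16
  add 224.40.0.0/16 -> H3 at depth 16
  del 188.116.0.0/16 (clear depth 16)
  ? 192.0.0.8  path d0:H4→d1:-→d2:H0  best=H0
  ? 133.36.148.5  path d0:H4→d1:-→d2:-  best=H4
  ? 224.40.1.223  path d0:H4→d1:-→d2:H0→d3:-→d4:-→d5:-→d6:-→d7:-→d8:-→d9:-→d10:-→d11:-→d12:-→d13:-→d14:-→d15:-→d16:H3  best=H3
  ? 206.37.239.25  path d0:H4→d1:-→d2:H0  best=H0
  add 224.40.112.0/20 -> H3 at depth 20
  ? 192.0.250.179  path d0:H4→d1:-→d2:H0  best=H0
  ? 97.122.98.21  path d0:H4  best=H4
  ? 192.12.92.7  path d0:H4→d1:-→d2:H0  best=H0
  ? 224.40.73.131  path d0:H4→d1:-→d2:H0→d3:-→d4:-→d5:-→d6:-→d7:-→d8:-→d9:-→d10:-→d11:-→d12:-→d13:-→d14:-→d15:-→d16:H3→d17:-→d18:-  best=H3
  ? 224.40.1.230  path d0:H4→d1:-→d2:H0→d3:-→d4:-→d5:-→d6:-→d7:-→d8:-→d9:-→d10:-→d11:-→d12:-→d13:-→d14:-→d15:-→d16:H3→d17:-  best=H3
  ? 224.40.112.0  path d0:H4→d1:-→d2:H0→d3:-→d4:-→d5:-→d6:-→d7:-→d8:-→d9:-→d10:-→d11:-→d12:-→d13:-→d14:-→d15:-→d16:H3→d17:-→d18:-→d19:-→d20:H3  best=H3
  ? 192.11.40.175  path d0:H4→d1:-→d2:H0  best=H0
  add 224.32.0.0/12 -> H4 at depth 12
  add 0.0.0.0/0 -> H3 at depth 0
  ? 224.32.2.121  path d0:H3→d1:-→d2:H0→d3:-→d4:-→d5:-→d6:-→d7:-→d8:-→d9:-→d10:-→d11:-→d12:H4  best=H4
  add 224.40.0.0/16 -> H2 at depth 16
  ? 224.32.0.14  path d0:H3→d1:-→d2:H0→d3:-→d4:-→d5:-→d6:-→d7:-→d8:-→d9:-→d10:-→d11:-→d12:H4  best=H4
  ? 224.40.27.129  path d0:H3→d1:-→d2:H0→d3:-→d4:-→d5:-→d6:-→d7:-→d8:-→d9:-→d10:-→d11:-→d12:H4→d13:-→d14:-→d15:-→d16:H2→d17:-  best=H2
  add 188.0.0.0/8 -> H3 at depth 8

== LOOKUPS ==
["H0","H0","H0","H4","H3","H0","H0","H4","H0","H3","H3","H3","H0","H4","H4","H2"]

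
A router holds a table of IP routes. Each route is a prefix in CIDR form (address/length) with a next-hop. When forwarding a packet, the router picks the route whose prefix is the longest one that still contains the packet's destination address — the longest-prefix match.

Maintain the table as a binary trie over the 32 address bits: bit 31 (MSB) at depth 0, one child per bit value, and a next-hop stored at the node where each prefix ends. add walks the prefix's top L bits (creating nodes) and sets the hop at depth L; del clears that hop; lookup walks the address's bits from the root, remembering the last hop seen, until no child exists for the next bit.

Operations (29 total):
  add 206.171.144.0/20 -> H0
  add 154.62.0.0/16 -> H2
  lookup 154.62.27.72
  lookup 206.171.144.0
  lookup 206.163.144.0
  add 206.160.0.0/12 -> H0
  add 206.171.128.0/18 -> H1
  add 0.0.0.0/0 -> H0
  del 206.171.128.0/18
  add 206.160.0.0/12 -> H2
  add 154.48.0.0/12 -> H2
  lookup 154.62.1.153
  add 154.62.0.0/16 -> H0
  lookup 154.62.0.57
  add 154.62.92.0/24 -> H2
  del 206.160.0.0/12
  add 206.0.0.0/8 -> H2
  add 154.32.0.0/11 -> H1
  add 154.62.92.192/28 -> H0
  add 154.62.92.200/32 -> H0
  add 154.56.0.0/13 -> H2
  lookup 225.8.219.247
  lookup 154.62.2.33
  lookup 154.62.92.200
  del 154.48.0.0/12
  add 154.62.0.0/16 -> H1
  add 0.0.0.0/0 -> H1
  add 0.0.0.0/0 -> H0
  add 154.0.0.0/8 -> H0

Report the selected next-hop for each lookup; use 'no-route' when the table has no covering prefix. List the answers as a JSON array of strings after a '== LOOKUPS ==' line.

Apply in order:
  + 206.171.144.0/20 (H0) depth=20
  + 154.62.0.0/16 (H2) depth=16
  lookup 154.62.27.72: bits 1001101000111110 walk d0:-→d1:-→d2:-→d3:-→d4:-→d5:-→d6:-→d7:-→d8:-→d9:-→d10:-→d11:-→d12:-→d13:-→d14:-→d15:-→d16:H2 -> H2
  lookup 206.171.144.0: bits 11001110101010111001 walk d0:-→d1:-→d2:-→d3:-→d4:-→d5:-→d6:-→d7:-→d8:-→d9:-→d10:-→d11:-→d12:-→d13:-→d14:-→d15:-→d16:-→d17:-→d18:-→d19:-→d20:H0 -> H0
  lookup 206.163.144.0: bits 110011101010 walk d0:-→d1:-→d2:-→d3:-→d4:-→d5:-→d6:-→d7:-→d8:-→d9:-→d10:-→d11:-→d12:- -> no-route
  + 206.160.0.0/12 (H0) depth=12
  + 206.171.128.0/18 (H1) depth=18
  + 0.0.0.0/0 (H0) depth=0
  - 206.171.128.0/18 clear@18
  + 206.160.0.0/12 (H2) depth=12
  + 154.48.0.0/12 (H2) depth=12
  lookup 154.62.1.153: bits 1001101000111110 walk d0:H0→d1:-→d2:-→d3:-→d4:-→d5:-→d6:-→d7:-→d8:-→d9:-→d10:-→d11:-→d12:H2→d13:-→d14:-→d15:-→d16:H2 -> H2
  + 154.62.0.0/16 (H0) depth=16
  lookup 154.62.0.57: bits 1001101000111110 walk d0:H0→d1:-→d2:-→d3:-→d4:-→d5:-→d6:-→d7:-→d8:-→d9:-→d10:-→d11:-→d12:H2→d13:-→d14:-→d15:-→d16:H0 -> H0
  + 154.62.92.0/24 (H2) depth=24
  - 206.160.0.0/12 clear@12
  + 206.0.0.0/8 (H2) depth=8
  + 154.32.0.0/11 (H1) depth=11
  + 154.62.92.192/28 (H0) depth=28
  + 154.62.92.200/32 (H0) depth=32
  + 154.56.0.0/13 (H2) depth=13
  lookup 225.8.219.247: bits 11 walk d0:H0→d1:-→d2:- -> H0
  lookup 154.62.2.33: bits 10011010001111100 walk d0:H0→d1:-→d2:-→d3:-→d4:-→d5:-→d6:-→d7:-→d8:-→d9:-→d10:-→d11:H1→d12:H2→d13:H2→d14:-→d15:-→d16:H0→d17:- -> H0
  lookup 154.62.92.200: bits 10011010001111100101110011001000 walk d0:H0→d1:-→d2:-→d3:-→d4:-→d5:-→d6:-→d7:-→d8:-→d9:-→d10:-→d11:H1→d12:H2→d13:H2→d14:-→d15:-→d16:H0→d17:-→d18:-→d19:-→d20:-→d21:-→d22:-→d23:-→d24:H2→d25:-→d26:-→d27:-→d28:H0→d29:-→d30:-→d31:-→d32:H0 -> H0
  - 154.48.0.0/12 clear@12
  + 154.62.0.0/16 (H1) depth=16
  + 0.0.0.0/0 (H1) depth=0
  + 0.0.0.0/0 (H0) depth=0
  + 154.0.0.0/8 (H0) depth=8

== LOOKUPS ==
["H2","H0","no-route","H2","H0","H0","H0","H0"]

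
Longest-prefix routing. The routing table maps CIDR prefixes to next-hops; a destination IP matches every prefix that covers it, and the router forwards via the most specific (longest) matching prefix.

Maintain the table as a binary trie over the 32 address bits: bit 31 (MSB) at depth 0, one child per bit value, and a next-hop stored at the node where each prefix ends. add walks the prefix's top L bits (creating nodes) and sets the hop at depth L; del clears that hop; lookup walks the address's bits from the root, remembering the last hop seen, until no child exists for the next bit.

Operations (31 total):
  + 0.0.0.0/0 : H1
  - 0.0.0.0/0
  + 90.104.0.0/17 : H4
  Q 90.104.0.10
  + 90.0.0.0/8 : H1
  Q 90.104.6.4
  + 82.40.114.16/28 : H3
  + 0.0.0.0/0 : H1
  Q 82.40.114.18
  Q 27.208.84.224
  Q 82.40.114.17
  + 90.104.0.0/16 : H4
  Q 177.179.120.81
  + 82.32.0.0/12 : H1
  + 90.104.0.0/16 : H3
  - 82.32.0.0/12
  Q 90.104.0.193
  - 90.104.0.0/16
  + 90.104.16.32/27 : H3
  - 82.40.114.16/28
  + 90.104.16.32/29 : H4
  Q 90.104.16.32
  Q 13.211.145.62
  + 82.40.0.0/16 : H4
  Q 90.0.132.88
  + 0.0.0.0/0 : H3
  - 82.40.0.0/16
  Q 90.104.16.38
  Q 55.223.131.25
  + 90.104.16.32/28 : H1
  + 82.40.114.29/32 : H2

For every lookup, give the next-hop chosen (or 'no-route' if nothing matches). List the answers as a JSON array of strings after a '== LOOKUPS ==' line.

Process each operation:
  + 0.0.0.0/0 (H1) depth=0
  del 0.0.0.0/0 (clear depth 0)
  + 90.104.0.0/17 (H4) depth=17
  lookup 90.104.0.10: bits 01011010011010000 walk d0:-→d1:-→d2:-→d3:-→d4:-→d5:-→d6:-→d7:-→d8:-→d9:-→d10:-→d11:-→d12:-→d13:-→d14:-→d15:-→d16:-→d17:H4 -> H4
  + 90.0.0.0/8 (H1) depth=8
  lookup 90.104.6.4: bits 01011010011010000 walk d0:-→d1:-→d2:-→d3:-→d4:-→d5:-→d6:-→d7:-→d8:H1→d9:-→d10:-→d11:-→d12:-→d13:-→d14:-→d15:-→d16:-→d17:H4 -> H4
  + 82.40.114.16/28 (H3) depth=28
  + 0.0.0.0/0 (H1) depth=0
  lookup 82.40.114.18: bits 0101001000101000011100100001 walk d0:H1→d1:-→d2:-→d3:-→d4:-→d5:-→d6:-→d7:-→d8:-→d9:-→d10:-→d11:-→d12:-→d13:-→d14:-→d15:-→d16:-→d17:-→d18:-→d19:-→d20:-→d21:-→d22:-→d23:-→d24:-→d25:-→d26:-→d27:-→d28:H3 -> H3
  lookup 27.208.84.224: bits 0 walk d0:H1→d1:- -> H1
  lookup 82.40.114.17: bits 0101001000101000011100100001 walk d0:H1→d1:-→d2:-→d3:-→d4:-→d5:-→d6:-→d7:-→d8:-→d9:-→d10:-→d11:-→d12:-→d13:-→d14:-→d15:-→d16:-→d17:-→d18:-→d19:-→d20:-→d21:-→d22:-→d23:-→d24:-→d25:-→d26:-→d27:-→d28:H3 -> H3
  + 90.104.0.0/16 (H4) depth=16
  lookup 177.179.120.81: bits ε walk d0:H1 -> H1
  + 82.32.0.0/12 (H1) depth=12
  + 90.104.0.0/16 (H3) depth=16
  del 82.32.0.0/12 (clear depth 12)
  lookup 90.104.0.193: bits 01011010011010000 walk d0:H1→d1:-→d2:-→d3:-→d4:-→d5:-→d6:-→d7:-→d8:H1→d9:-→d10:-→d11:-→d12:-→d13:-→d14:-→d15:-→d16:H3→d17:H4 -> H4
  del 90.104.0.0/16 (clear depth 16)
  + 90.104.16.32/27 (H3) depth=27
  del 82.40.114.16/28 (clear depth 28)
  + 90.104.16.32/29 (H4) depth=29
  lookup 90.104.16.32: bits 01011010011010000001000000100 walk d0:H1→d1:-→d2:-→d3:-→d4:-→d5:-→d6:-→d7:-→d8:H1→d9:-→d10:-→d11:-→d12:-→d13:-→d14:-→d15:-→d16:-→d17:H4→d18:-→d19:-→d20:-→d21:-→d22:-→d23:-→d24:-→d25:-→d26:-→d27:H3→d28:-→d29:H4 -> H4
  lookup 13.211.145.62: bits 0 walk d0:H1→d1:- -> H1
  + 82.40.0.0/16 (H4) depth=16
  lookup 90.0.132.88: bits 010110100 walk d0:H1→d1:-→d2:-→d3:-→d4:-→d5:-→d6:-→d7:-→d8:H1→d9:- -> H1
  + 0.0.0.0/0 (H3) depth=0
  del 82.40.0.0/16 (clear depth 16)
  lookup 90.104.16.38: bits 01011010011010000001000000100 walk d0:H3→d1:-→d2:-→d3:-→d4:-→d5:-→d6:-→d7:-→d8:H1→d9:-→d10:-→d11:-→d12:-→d13:-→d14:-→d15:-→d16:-→d17:H4→d18:-→d19:-→d20:-→d21:-→d22:-→d23:-→d24:-→d25:-→d26:-→d27:H3→d28:-→d29:H4 -> H4
  lookup 55.223.131.25: bits 0 walk d0:H3→d1:- -> H3
  + 90.104.16.32/28 (H1) depth=28
  + 82.40.114.29/32 (H2) depth=32

== LOOKUPS ==
["H4","H4","H3","H1","H3","H1","H4","H4","H1","H1","H4","H3"]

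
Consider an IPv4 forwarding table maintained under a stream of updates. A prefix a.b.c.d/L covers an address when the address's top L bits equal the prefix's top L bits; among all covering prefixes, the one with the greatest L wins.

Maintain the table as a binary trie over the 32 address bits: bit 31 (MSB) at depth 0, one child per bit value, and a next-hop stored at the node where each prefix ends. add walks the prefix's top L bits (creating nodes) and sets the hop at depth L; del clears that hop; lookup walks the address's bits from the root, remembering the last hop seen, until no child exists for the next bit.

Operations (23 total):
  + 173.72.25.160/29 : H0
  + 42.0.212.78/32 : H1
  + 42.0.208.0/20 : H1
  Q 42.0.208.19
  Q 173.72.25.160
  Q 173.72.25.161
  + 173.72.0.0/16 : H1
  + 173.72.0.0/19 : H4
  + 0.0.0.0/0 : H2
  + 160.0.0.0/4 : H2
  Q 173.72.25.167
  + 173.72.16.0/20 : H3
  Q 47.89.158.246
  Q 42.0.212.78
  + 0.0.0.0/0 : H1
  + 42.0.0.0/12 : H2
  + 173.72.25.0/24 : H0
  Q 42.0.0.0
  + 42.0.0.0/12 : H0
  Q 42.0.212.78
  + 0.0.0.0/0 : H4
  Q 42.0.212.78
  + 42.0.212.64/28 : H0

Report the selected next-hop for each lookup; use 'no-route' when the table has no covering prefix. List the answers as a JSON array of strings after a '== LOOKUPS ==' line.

Apply in order:
  add 173.72.25.160/29 -> H0 at depth 29
  add 42.0.212.78/32 -> H1 at depth 32
  add 42.0.208.0/20 -> H1 at depth 20
  ? 42.0.208.19  path d0:-→d1:-→d2:-→d3:-→d4:-→d5:-→d6:-→d7:-→d8:-→d9:-→d10:-→d11:-→d12:-→d13:-→d14:-→d15:-→d16:-→d17:-→d18:-→d19:-→d20:H1→d21:-  best=H1
  ? 173.72.25.160  path d0:-→d1:-→d2:-→d3:-→d4:-→d5:-→d6:-→d7:-→d8:-→d9:-→d10:-→d11:-→d12:-→d13:-→d14:-→d15:-→d16:-→d17:-→d18:-→d19:-→d20:-→d21:-→d22:-→d23:-→d24:-→d25:-→d26:-→d27:-→d28:-→d29:H0  best=H0
  ? 173.72.25.161  path d0:-→d1:-→d2:-→d3:-→d4:-→d5:-→d6:-→d7:-→d8:-→d9:-→d10:-→d11:-→d12:-→d13:-→d14:-→d15:-→d16:-→d17:-→d18:-→d19:-→d20:-→d21:-→d22:-→d23:-→d24:-→d25:-→d26:-→d27:-→d28:-→d29:H0  best=H0
  add 173.72.0.0/16 -> H1 at depth 16
  add 173.72.0.0/19 -> H4 at depth 19
  add 0.0.0.0/0 -> H2 at depth 0
  add 160.0.0.0/4 -> H2 at depth 4
  ? 173.72.25.167  path d0:H2→d1:-→d2:-→d3:-→d4:H2→d5:-→d6:-→d7:-→d8:-→d9:-→d10:-→d11:-→d12:-→d13:-→d14:-→d15:-→d16:H1→d17:-→d18:-→d19:H4→d20:-→d21:-→d22:-→d23:-→d24:-→d25:-→d26:-→d27:-→d28:-→d29:H0  best=H0
  add 173.72.16.0/20 -> H3 at depth 20
  ? 47.89.158.246  path d0:H2→d1:-→d2:-→d3:-→d4:-→d5:-  best=H2
  ? 42.0.212.78  path d0:H2→d1:-→d2:-→d3:-→d4:-→d5:-→d6:-→d7:-→d8:-→d9:-→d10:-→d11:-→d12:-→d13:-→d14:-→d15:-→d16:-→d17:-→d18:-→d19:-→d20:H1→d21:-→d22:-→d23:-→d24:-→d25:-→d26:-→d27:-→d28:-→d29:-→d30:-→d31:-→d32:H1  best=H1
  add 0.0.0.0/0 -> H1 at depth 0
  add 42.0.0.0/12 -> H2 at depth 12
  add 173.72.25.0/24 -> H0 at depth 24
  ? 42.0.0.0  path d0:H1→d1:-→d2:-→d3:-→d4:-→d5:-→d6:-→d7:-→d8:-→d9:-→d10:-→d11:-→d12:H2→d13:-→d14:-→d15:-→d16:-  best=H2
  add 42.0.0.0/12 -> H0 at depth 12
  ? 42.0.212.78  path d0:H1→d1:-→d2:-→d3:-→d4:-→d5:-→d6:-→d7:-→d8:-→d9:-→d10:-→d11:-→d12:H0→d13:-→d14:-→d15:-→d16:-→d17:-→d18:-→d19:-→d20:H1→d21:-→d22:-→d23:-→d24:-→d25:-→d26:-→d27:-→d28:-→d29:-→d30:-→d31:-→d32:H1  best=H1
  add 0.0.0.0/0 -> H4 at depth 0
  ? 42.0.212.78  path d0:H4→d1:-→d2:-→d3:-→d4:-→d5:-→d6:-→d7:-→d8:-→d9:-→d10:-→d11:-→d12:H0→d13:-→d14:-→d15:-→d16:-→d17:-→d18:-→d19:-→d20:H1→d21:-→d22:-→d23:-→d24:-→d25:-→d26:-→d27:-→d28:-→d29:-→d30:-→d31:-→d32:H1  best=H1
  add 42.0.212.64/28 -> H0 at depth 28

== LOOKUPS ==
["H1","H0","H0","H0","H2","H1","H2","H1","H1"]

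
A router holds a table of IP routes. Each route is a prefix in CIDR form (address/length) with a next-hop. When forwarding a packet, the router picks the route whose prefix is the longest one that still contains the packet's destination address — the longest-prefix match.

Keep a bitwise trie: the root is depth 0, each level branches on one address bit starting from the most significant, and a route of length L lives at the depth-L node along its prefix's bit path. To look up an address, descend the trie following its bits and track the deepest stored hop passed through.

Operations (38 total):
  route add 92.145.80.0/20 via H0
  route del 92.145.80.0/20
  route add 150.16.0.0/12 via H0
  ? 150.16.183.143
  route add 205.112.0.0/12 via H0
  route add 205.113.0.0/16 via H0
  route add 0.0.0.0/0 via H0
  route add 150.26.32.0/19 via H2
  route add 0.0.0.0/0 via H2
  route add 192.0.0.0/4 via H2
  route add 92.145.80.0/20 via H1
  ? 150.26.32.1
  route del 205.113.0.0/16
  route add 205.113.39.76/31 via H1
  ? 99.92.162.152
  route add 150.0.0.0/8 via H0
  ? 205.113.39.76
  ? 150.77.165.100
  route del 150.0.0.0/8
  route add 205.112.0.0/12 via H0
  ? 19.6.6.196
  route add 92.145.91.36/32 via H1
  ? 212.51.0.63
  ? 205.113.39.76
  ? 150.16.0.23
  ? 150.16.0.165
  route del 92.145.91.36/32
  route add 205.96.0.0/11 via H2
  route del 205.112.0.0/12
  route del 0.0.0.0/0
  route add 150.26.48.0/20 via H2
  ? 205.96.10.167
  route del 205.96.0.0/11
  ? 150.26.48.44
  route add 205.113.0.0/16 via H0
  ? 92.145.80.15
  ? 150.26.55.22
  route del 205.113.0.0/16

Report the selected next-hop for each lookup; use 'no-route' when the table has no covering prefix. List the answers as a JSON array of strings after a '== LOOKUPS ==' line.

Trace:
  add 92.145.80.0/20 -> H0 at depth 20
  del 92.145.80.0/20 (clear depth 20)
  add 150.16.0.0/12 -> H0 at depth 12
  ? 150.16.183.143  path d0:-→d1:-→d2:-→d3:-→d4:-→d5:-→d6:-→d7:-→d8:-→d9:-→d10:-→d11:-→d12:H0  best=H0
  add 205.112.0.0/12 -> H0 at depth 12
  add 205.113.0.0/16 -> H0 at depth 16
  add 0.0.0.0/0 -> H0 at depth 0
  add 150.26.32.0/19 -> H2 at depth 19
  add 0.0.0.0/0 -> H2 at depth 0
  add 192.0.0.0/4 -> H2 at depth 4
  add 92.145.80.0/20 -> H1 at depth 20
  ? 150.26.32.1  path d0:H2→d1:-→d2:-→d3:-→d4:-→d5:-→d6:-→d7:-→d8:-→d9:-→d10:-→d11:-→d12:H0→d13:-→d14:-→d15:-→d16:-→d17:-→d18:-→d19:H2  best=H2
  del 205.113.0.0/16 (clear depth 16)
  add 205.113.39.76/31 -> H1 at depth 31
  ? 99.92.162.152  path d0:H2→d1:-→d2:-  best=H2
  add 150.0.0.0/8 -> H0 at depth 8
  ? 205.113.39.76  path d0:H2→d1:-→d2:-→d3:-→d4:H2→d5:-→d6:-→d7:-→d8:-→d9:-→d10:-→d11:-→d12:H0→d13:-→d14:-→d15:-→d16:-→d17:-→d18:-→d19:-→d20:-→d21:-→d22:-→d23:-→d24:-→d25:-→d26:-→d27:-→d28:-→d29:-→d30:-→d31:H1  best=H1
  ? 150.77.165.100  path d0:H2→d1:-→d2:-→d3:-→d4:-→d5:-→d6:-→d7:-→d8:H0→d9:-  best=H0
  del 150.0.0.0/8 (clear depth 8)
  add 205.112.0.0/12 -> H0 at depth 12
  ? 19.6.6.196  path d0:H2→d1:-  best=H2
  add 92.145.91.36/32 -> H1 at depth 32
  ? 212.51.0.63  path d0:H2→d1:-→d2:-→d3:-  best=H2
  ? 205.113.39.76  path d0:H2→d1:-→d2:-→d3:-→d4:H2→d5:-→d6:-→d7:-→d8:-→d9:-→d10:-→d11:-→d12:H0→d13:-→d14:-→d15:-→d16:-→d17:-→d18:-→d19:-→d20:-→d21:-→d22:-→d23:-→d24:-→d25:-→d26:-→d27:-→d28:-→d29:-→d30:-→d31:H1  best=H1
  ? 150.16.0.23  path d0:H2→d1:-→d2:-→d3:-→d4:-→d5:-→d6:-→d7:-→d8:-→d9:-→d10:-→d11:-→d12:H0  best=H0
  ? 150.16.0.165  path d0:H2→d1:-→d2:-→d3:-→d4:-→d5:-→d6:-→d7:-→d8:-→d9:-→d10:-→d11:-→d12:H0  best=H0
  del 92.145.91.36/32 (clear depth 32)
  add 205.96.0.0/11 -> H2 at depth 11
  del 205.112.0.0/12 (clear depth 12)
  del 0.0.0.0/0 (clear depth 0)
  add 150.26.48.0/20 -> H2 at depth 20
  ? 205.96.10.167  path d0:-→d1:-→d2:-→d3:-→d4:H2→d5:-→d6:-→d7:-→d8:-→d9:-→d10:-→d11:H2  best=H2
  del 205.96.0.0/11 (clear depth 11)
  ? 150.26.48.44  path d0:-→d1:-→d2:-→d3:-→d4:-→d5:-→d6:-→d7:-→d8:-→d9:-→d10:-→d11:-→d12:H0→d13:-→d14:-→d15:-→d16:-→d17:-→d18:-→d19:H2→d20:H2  best=H2
  add 205.113.0.0/16 -> H0 at depth 16
  ? 92.145.80.15  path d0:-→d1:-→d2:-→d3:-→d4:-→d5:-→d6:-→d7:-→d8:-→d9:-→d10:-→d11:-→d12:-→d13:-→d14:-→d15:-→d16:-→d17:-→d18:-→d19:-→d20:H1  best=H1
  ? 150.26.55.22  path d0:-→d1:-→d2:-→d3:-→d4:-→d5:-→d6:-→d7:-→d8:-→d9:-→d10:-→d11:-→d12:H0→d13:-→d14:-→d15:-→d16:-→d17:-→d18:-→d19:H2→d20:H2  best=H2
  del 205.113.0.0/16 (clear depth 16)

== LOOKUPS ==
["H0","H2","H2","H1","H0","H2","H2","H1","H0","H0","H2","H2","H1","H2"]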